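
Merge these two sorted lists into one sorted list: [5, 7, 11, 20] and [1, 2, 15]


List A: [5, 7, 11, 20]
List B: [1, 2, 15]
Repeatedly compare the front elements and take the smaller:
  5 vs 1 -> take 1
  5 vs 2 -> take 2
  5 vs 15 -> take 5
  7 vs 15 -> take 7
  11 vs 15 -> take 11
  20 vs 15 -> take 15
  B is exhausted; append the rest of A: [20]
Final answer: [1, 2, 5, 7, 11, 15, 20]


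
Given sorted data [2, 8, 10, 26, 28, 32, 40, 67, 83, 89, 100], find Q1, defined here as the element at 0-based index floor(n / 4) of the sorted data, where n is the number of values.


The list has n = 11 elements.
Q1 index = floor(11 / 4) = floor(2.75) = 2
Counting from index 0 in the sorted data, the element at index 2 is 10.
Final answer: 10


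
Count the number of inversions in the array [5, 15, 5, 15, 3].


For each element, count the later elements that are smaller than it:
  5 (index 0): smaller elements after it = [3] -> 1
  15 (index 1): smaller elements after it = [5, 3] -> 2
  5 (index 2): smaller elements after it = [3] -> 1
  15 (index 3): smaller elements after it = [3] -> 1
Total inversions = 1 + 2 + 1 + 1 = 5
Final answer: 5


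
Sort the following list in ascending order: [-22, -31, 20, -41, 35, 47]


Original list: [-22, -31, 20, -41, 35, 47]
Repeatedly take the smallest remaining element:
  Remaining [-22, -31, 20, -41, 35, 47] -> smallest is -41
  Remaining [-22, -31, 20, 35, 47] -> smallest is -31
  Remaining [-22, 20, 35, 47] -> smallest is -22
  Remaining [20, 35, 47] -> smallest is 20
  Remaining [35, 47] -> smallest is 35
  Remaining [47] -> smallest is 47
Collecting the picks in order gives the sorted list.
Final answer: [-41, -31, -22, 20, 35, 47]


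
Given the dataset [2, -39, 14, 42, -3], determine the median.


First, sort the list: [-39, -3, 2, 14, 42]
The list has 5 elements (odd count).
The middle index is 2 (0-based), and the element there is 2.
Final answer: 2


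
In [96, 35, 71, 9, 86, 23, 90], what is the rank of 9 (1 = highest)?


Sort descending: [96, 90, 86, 71, 35, 23, 9]
Find 9 in the sorted list.
9 is at position 7.
Final answer: 7


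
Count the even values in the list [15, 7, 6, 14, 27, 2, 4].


Check each element:
  15 is odd
  7 is odd
  6 is even
  14 is even
  27 is odd
  2 is even
  4 is even
Evens: [6, 14, 2, 4]
Count of evens = 4
Final answer: 4


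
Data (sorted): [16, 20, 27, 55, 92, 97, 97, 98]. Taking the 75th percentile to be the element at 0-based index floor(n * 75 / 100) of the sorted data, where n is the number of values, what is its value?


The dataset has n = 8 elements.
Index = floor(8 * 75 / 100) = floor(600 / 100) = floor(6) = 6
Counting from index 0 in the sorted data, the element at index 6 is 97.
Final answer: 97


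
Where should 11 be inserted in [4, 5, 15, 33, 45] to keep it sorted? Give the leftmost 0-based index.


List is sorted: [4, 5, 15, 33, 45]
We need the leftmost position where 11 can be inserted, i.e. the first index whose element is >= 11 (or the end of the list if none is).
Binary search with low=0, high=5 (0-based indices):
  low=0, high=5, mid=2: a[2]=15 >= 11, so high = 2
  low=0, high=2, mid=1: a[1]=5 < 11, so low = 2
Now low = high = 2, so the insertion index is 2.
Final answer: 2


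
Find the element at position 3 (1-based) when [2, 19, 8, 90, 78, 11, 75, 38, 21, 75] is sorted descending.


Sort descending: [90, 78, 75, 75, 38, 21, 19, 11, 8, 2]
The 3rd element (1-indexed) is at index 2.
Value = 75
Final answer: 75


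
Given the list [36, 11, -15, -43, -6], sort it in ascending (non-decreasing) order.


Original list: [36, 11, -15, -43, -6]
Repeatedly take the smallest remaining element:
  Remaining [36, 11, -15, -43, -6] -> smallest is -43
  Remaining [36, 11, -15, -6] -> smallest is -15
  Remaining [36, 11, -6] -> smallest is -6
  Remaining [36, 11] -> smallest is 11
  Remaining [36] -> smallest is 36
Collecting the picks in order gives the sorted list.
Final answer: [-43, -15, -6, 11, 36]


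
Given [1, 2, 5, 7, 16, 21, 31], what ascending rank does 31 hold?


Sort ascending: [1, 2, 5, 7, 16, 21, 31]
Find 31 in the sorted list.
31 is at position 7 (1-indexed).
Final answer: 7


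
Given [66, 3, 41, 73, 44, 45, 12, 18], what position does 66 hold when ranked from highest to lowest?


Sort descending: [73, 66, 45, 44, 41, 18, 12, 3]
Find 66 in the sorted list.
66 is at position 2.
Final answer: 2


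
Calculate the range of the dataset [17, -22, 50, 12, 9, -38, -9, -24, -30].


Maximum value: 50
Minimum value: -38
Range = 50 - (-38) = 88
Final answer: 88


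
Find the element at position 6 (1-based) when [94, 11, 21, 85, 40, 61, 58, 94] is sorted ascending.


Sort ascending: [11, 21, 40, 58, 61, 85, 94, 94]
The 6th element (1-indexed) is at index 5.
Value = 85
Final answer: 85


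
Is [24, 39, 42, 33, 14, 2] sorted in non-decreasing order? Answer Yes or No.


Check consecutive pairs:
  24 <= 39? True
  39 <= 42? True
  42 <= 33? False
  33 <= 14? False
  14 <= 2? False
3 consecutive pair(s) are out of order, so the list is not sorted.
Final answer: No


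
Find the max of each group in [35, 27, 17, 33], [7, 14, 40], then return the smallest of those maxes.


Find max of each group:
  Group 1: [35, 27, 17, 33] -> max = 35
  Group 2: [7, 14, 40] -> max = 40
Maxes: [35, 40]
Minimum of maxes = 35
Final answer: 35


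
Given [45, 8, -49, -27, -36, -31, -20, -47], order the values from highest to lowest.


Original list: [45, 8, -49, -27, -36, -31, -20, -47]
Repeatedly take the largest remaining element:
  Remaining [45, 8, -49, -27, -36, -31, -20, -47] -> largest is 45
  Remaining [8, -49, -27, -36, -31, -20, -47] -> largest is 8
  Remaining [-49, -27, -36, -31, -20, -47] -> largest is -20
  Remaining [-49, -27, -36, -31, -47] -> largest is -27
  Remaining [-49, -36, -31, -47] -> largest is -31
  Remaining [-49, -36, -47] -> largest is -36
  Remaining [-49, -47] -> largest is -47
  Remaining [-49] -> largest is -49
Collecting the picks in order gives the descending list.
Final answer: [45, 8, -20, -27, -31, -36, -47, -49]


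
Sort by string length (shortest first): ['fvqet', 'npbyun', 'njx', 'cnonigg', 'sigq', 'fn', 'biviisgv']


Compute lengths:
  'fvqet' has length 5
  'npbyun' has length 6
  'njx' has length 3
  'cnonigg' has length 7
  'sigq' has length 4
  'fn' has length 2
  'biviisgv' has length 8
Lengths in increasing order: 2 < 3 < 4 < 5 < 6 < 7 < 8
Listing the words in that order gives the answer.
Final answer: ['fn', 'njx', 'sigq', 'fvqet', 'npbyun', 'cnonigg', 'biviisgv']


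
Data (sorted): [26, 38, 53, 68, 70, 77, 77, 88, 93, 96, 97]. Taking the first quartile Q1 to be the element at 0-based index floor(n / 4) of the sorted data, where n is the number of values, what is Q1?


The list has n = 11 elements.
Q1 index = floor(11 / 4) = floor(2.75) = 2
Counting from index 0 in the sorted data, the element at index 2 is 53.
Final answer: 53


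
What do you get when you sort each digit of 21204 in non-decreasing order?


The number 21204 has digits: 2, 1, 2, 0, 4
Sorted: 0, 1, 2, 2, 4
Joining the sorted digits gives the result.
Final answer: 01224


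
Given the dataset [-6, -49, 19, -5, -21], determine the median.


First, sort the list: [-49, -21, -6, -5, 19]
The list has 5 elements (odd count).
The middle index is 2 (0-based), and the element there is -6.
Final answer: -6


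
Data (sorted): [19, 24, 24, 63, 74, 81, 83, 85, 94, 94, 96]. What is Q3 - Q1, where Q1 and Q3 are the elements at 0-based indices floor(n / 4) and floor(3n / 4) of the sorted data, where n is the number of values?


The data has n = 11 elements.
Q1 index = floor(11 / 4) = floor(2.75) = 2; Q3 index = floor(3 * 11 / 4) = floor(8.25) = 8
Q1 = element at index 2 = 24
Q3 = element at index 8 = 94
IQR = 94 - 24 = 70
Final answer: 70


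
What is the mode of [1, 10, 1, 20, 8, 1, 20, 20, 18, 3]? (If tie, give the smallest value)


Count the frequency of each value:
  1 appears 3 time(s)
  3 appears 1 time(s)
  8 appears 1 time(s)
  10 appears 1 time(s)
  18 appears 1 time(s)
  20 appears 3 time(s)
Maximum frequency is 3.
Values reaching that frequency: [1, 20]; the smallest is 1.
Final answer: 1


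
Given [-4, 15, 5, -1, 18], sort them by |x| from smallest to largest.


Compute absolute values:
  |-4| = 4
  |15| = 15
  |5| = 5
  |-1| = 1
  |18| = 18
Absolute values in increasing order: 1 < 4 < 5 < 15 < 18
Listing the original numbers in that order gives the answer.
Final answer: [-1, -4, 5, 15, 18]


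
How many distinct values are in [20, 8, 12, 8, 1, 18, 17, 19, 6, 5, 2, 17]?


List all unique values:
Distinct values: [1, 2, 5, 6, 8, 12, 17, 18, 19, 20]
Count = 10
Final answer: 10


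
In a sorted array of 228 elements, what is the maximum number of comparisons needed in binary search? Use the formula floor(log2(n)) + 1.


Binary search halves the search space each step.
Maximum comparisons = floor(log2(228)) + 1
log2(228) = 7.8329
floor(log2(228)) = 7, so 7 + 1 = 8
Final answer: 8


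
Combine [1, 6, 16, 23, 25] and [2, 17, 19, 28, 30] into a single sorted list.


List A: [1, 6, 16, 23, 25]
List B: [2, 17, 19, 28, 30]
Repeatedly compare the front elements and take the smaller:
  1 vs 2 -> take 1
  6 vs 2 -> take 2
  6 vs 17 -> take 6
  16 vs 17 -> take 16
  23 vs 17 -> take 17
  23 vs 19 -> take 19
  23 vs 28 -> take 23
  25 vs 28 -> take 25
  A is exhausted; append the rest of B: [28, 30]
Final answer: [1, 2, 6, 16, 17, 19, 23, 25, 28, 30]


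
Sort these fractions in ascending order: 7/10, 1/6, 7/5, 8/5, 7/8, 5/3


Convert to decimal for comparison:
  7/10 = 0.7
  1/6 = 0.1667
  7/5 = 1.4
  8/5 = 1.6
  7/8 = 0.875
  5/3 = 1.6667
Decimals in increasing order: 0.1667 < 0.7 < 0.875 < 1.4 < 1.6 < 1.6667
Writing each back as its fraction gives the sorted order.
Final answer: 1/6, 7/10, 7/8, 7/5, 8/5, 5/3


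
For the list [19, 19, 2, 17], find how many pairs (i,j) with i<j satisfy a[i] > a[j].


For each element, count the later elements that are smaller than it:
  19 (index 0): smaller elements after it = [2, 17] -> 2
  19 (index 1): smaller elements after it = [2, 17] -> 2
  2 (index 2): smaller elements after it = [] -> 0
Total inversions = 2 + 2 + 0 = 4
Final answer: 4


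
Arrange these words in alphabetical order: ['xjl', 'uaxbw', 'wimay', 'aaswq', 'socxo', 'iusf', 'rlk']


Compare strings character by character (the first differing letter decides):
  'aaswq' < 'iusf' since 'a' < 'i' at position 1
  'iusf' < 'rlk' since 'i' < 'r' at position 1
  'rlk' < 'socxo' since 'r' < 's' at position 1
  'socxo' < 'uaxbw' since 's' < 'u' at position 1
  'uaxbw' < 'wimay' since 'u' < 'w' at position 1
  'wimay' < 'xjl' since 'w' < 'x' at position 1
Chaining these comparisons gives the alphabetical order.
Final answer: ['aaswq', 'iusf', 'rlk', 'socxo', 'uaxbw', 'wimay', 'xjl']


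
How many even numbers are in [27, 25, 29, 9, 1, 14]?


Check each element:
  27 is odd
  25 is odd
  29 is odd
  9 is odd
  1 is odd
  14 is even
Evens: [14]
Count of evens = 1
Final answer: 1


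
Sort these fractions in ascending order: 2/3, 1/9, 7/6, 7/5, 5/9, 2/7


Convert to decimal for comparison:
  2/3 = 0.6667
  1/9 = 0.1111
  7/6 = 1.1667
  7/5 = 1.4
  5/9 = 0.5556
  2/7 = 0.2857
Decimals in increasing order: 0.1111 < 0.2857 < 0.5556 < 0.6667 < 1.1667 < 1.4
Writing each back as its fraction gives the sorted order.
Final answer: 1/9, 2/7, 5/9, 2/3, 7/6, 7/5


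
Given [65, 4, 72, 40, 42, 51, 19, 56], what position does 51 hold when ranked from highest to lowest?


Sort descending: [72, 65, 56, 51, 42, 40, 19, 4]
Find 51 in the sorted list.
51 is at position 4.
Final answer: 4


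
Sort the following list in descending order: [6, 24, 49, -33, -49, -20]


Original list: [6, 24, 49, -33, -49, -20]
Repeatedly take the largest remaining element:
  Remaining [6, 24, 49, -33, -49, -20] -> largest is 49
  Remaining [6, 24, -33, -49, -20] -> largest is 24
  Remaining [6, -33, -49, -20] -> largest is 6
  Remaining [-33, -49, -20] -> largest is -20
  Remaining [-33, -49] -> largest is -33
  Remaining [-49] -> largest is -49
Collecting the picks in order gives the descending list.
Final answer: [49, 24, 6, -20, -33, -49]


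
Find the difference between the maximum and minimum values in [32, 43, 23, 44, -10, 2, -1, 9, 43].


Maximum value: 44
Minimum value: -10
Range = 44 - (-10) = 54
Final answer: 54


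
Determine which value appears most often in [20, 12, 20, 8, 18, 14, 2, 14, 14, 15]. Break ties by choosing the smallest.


Count the frequency of each value:
  2 appears 1 time(s)
  8 appears 1 time(s)
  12 appears 1 time(s)
  14 appears 3 time(s)
  15 appears 1 time(s)
  18 appears 1 time(s)
  20 appears 2 time(s)
Maximum frequency is 3.
Only 14 reaches that frequency, so it is the mode.
Final answer: 14


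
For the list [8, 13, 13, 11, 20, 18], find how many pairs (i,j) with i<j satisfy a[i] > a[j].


For each element, count the later elements that are smaller than it:
  8 (index 0): smaller elements after it = [] -> 0
  13 (index 1): smaller elements after it = [11] -> 1
  13 (index 2): smaller elements after it = [11] -> 1
  11 (index 3): smaller elements after it = [] -> 0
  20 (index 4): smaller elements after it = [18] -> 1
Total inversions = 0 + 1 + 1 + 0 + 1 = 3
Final answer: 3


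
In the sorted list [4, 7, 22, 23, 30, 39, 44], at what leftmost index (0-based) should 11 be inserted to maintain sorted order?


List is sorted: [4, 7, 22, 23, 30, 39, 44]
We need the leftmost position where 11 can be inserted, i.e. the first index whose element is >= 11 (or the end of the list if none is).
Binary search with low=0, high=7 (0-based indices):
  low=0, high=7, mid=3: a[3]=23 >= 11, so high = 3
  low=0, high=3, mid=1: a[1]=7 < 11, so low = 2
  low=2, high=3, mid=2: a[2]=22 >= 11, so high = 2
Now low = high = 2, so the insertion index is 2.
Final answer: 2


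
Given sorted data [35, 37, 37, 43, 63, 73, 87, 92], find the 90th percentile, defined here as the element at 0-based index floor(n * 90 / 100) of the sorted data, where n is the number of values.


The dataset has n = 8 elements.
Index = floor(8 * 90 / 100) = floor(720 / 100) = floor(7.2) = 7
Counting from index 0 in the sorted data, the element at index 7 is 92.
Final answer: 92


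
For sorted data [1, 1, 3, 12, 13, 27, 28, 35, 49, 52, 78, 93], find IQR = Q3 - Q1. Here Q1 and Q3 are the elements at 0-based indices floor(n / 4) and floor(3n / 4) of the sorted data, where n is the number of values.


The data has n = 12 elements.
Q1 index = floor(12 / 4) = floor(3) = 3; Q3 index = floor(3 * 12 / 4) = floor(9) = 9
Q1 = element at index 3 = 12
Q3 = element at index 9 = 52
IQR = 52 - 12 = 40
Final answer: 40


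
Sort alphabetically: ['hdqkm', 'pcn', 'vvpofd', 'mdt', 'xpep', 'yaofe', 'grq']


Compare strings character by character (the first differing letter decides):
  'grq' < 'hdqkm' since 'g' < 'h' at position 1
  'hdqkm' < 'mdt' since 'h' < 'm' at position 1
  'mdt' < 'pcn' since 'm' < 'p' at position 1
  'pcn' < 'vvpofd' since 'p' < 'v' at position 1
  'vvpofd' < 'xpep' since 'v' < 'x' at position 1
  'xpep' < 'yaofe' since 'x' < 'y' at position 1
Chaining these comparisons gives the alphabetical order.
Final answer: ['grq', 'hdqkm', 'mdt', 'pcn', 'vvpofd', 'xpep', 'yaofe']


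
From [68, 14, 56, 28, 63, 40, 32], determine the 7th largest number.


Sort descending: [68, 63, 56, 40, 32, 28, 14]
The 7th element (1-indexed) is at index 6.
Value = 14
Final answer: 14


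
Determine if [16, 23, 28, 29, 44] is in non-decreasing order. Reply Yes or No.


Check consecutive pairs:
  16 <= 23? True
  23 <= 28? True
  28 <= 29? True
  29 <= 44? True
Every consecutive pair is in order, so the list is non-decreasing.
Final answer: Yes


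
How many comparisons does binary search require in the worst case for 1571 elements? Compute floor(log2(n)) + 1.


Binary search halves the search space each step.
Maximum comparisons = floor(log2(1571)) + 1
log2(1571) = 10.6175
floor(log2(1571)) = 10, so 10 + 1 = 11
Final answer: 11


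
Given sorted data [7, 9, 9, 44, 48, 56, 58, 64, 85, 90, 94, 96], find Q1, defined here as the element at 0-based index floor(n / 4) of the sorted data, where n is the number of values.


The list has n = 12 elements.
Q1 index = floor(12 / 4) = floor(3) = 3
Counting from index 0 in the sorted data, the element at index 3 is 44.
Final answer: 44


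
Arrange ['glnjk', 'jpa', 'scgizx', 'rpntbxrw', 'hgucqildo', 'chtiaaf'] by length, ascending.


Compute lengths:
  'glnjk' has length 5
  'jpa' has length 3
  'scgizx' has length 6
  'rpntbxrw' has length 8
  'hgucqildo' has length 9
  'chtiaaf' has length 7
Lengths in increasing order: 3 < 5 < 6 < 7 < 8 < 9
Listing the words in that order gives the answer.
Final answer: ['jpa', 'glnjk', 'scgizx', 'chtiaaf', 'rpntbxrw', 'hgucqildo']


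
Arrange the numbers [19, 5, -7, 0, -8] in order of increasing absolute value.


Compute absolute values:
  |19| = 19
  |5| = 5
  |-7| = 7
  |0| = 0
  |-8| = 8
Absolute values in increasing order: 0 < 5 < 7 < 8 < 19
Listing the original numbers in that order gives the answer.
Final answer: [0, 5, -7, -8, 19]


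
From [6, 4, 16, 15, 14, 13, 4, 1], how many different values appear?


List all unique values:
Distinct values: [1, 4, 6, 13, 14, 15, 16]
Count = 7
Final answer: 7


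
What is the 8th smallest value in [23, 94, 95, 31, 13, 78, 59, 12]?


Sort ascending: [12, 13, 23, 31, 59, 78, 94, 95]
The 8th element (1-indexed) is at index 7.
Value = 95
Final answer: 95


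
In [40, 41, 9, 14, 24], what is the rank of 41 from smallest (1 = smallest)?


Sort ascending: [9, 14, 24, 40, 41]
Find 41 in the sorted list.
41 is at position 5 (1-indexed).
Final answer: 5


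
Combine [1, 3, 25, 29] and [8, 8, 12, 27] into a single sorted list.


List A: [1, 3, 25, 29]
List B: [8, 8, 12, 27]
Repeatedly compare the front elements and take the smaller:
  1 vs 8 -> take 1
  3 vs 8 -> take 3
  25 vs 8 -> take 8
  25 vs 8 -> take 8
  25 vs 12 -> take 12
  25 vs 27 -> take 25
  29 vs 27 -> take 27
  B is exhausted; append the rest of A: [29]
Final answer: [1, 3, 8, 8, 12, 25, 27, 29]


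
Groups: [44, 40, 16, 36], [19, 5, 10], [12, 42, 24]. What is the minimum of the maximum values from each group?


Find max of each group:
  Group 1: [44, 40, 16, 36] -> max = 44
  Group 2: [19, 5, 10] -> max = 19
  Group 3: [12, 42, 24] -> max = 42
Maxes: [44, 19, 42]
Minimum of maxes = 19
Final answer: 19


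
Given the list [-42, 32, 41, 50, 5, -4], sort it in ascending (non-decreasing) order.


Original list: [-42, 32, 41, 50, 5, -4]
Repeatedly take the smallest remaining element:
  Remaining [-42, 32, 41, 50, 5, -4] -> smallest is -42
  Remaining [32, 41, 50, 5, -4] -> smallest is -4
  Remaining [32, 41, 50, 5] -> smallest is 5
  Remaining [32, 41, 50] -> smallest is 32
  Remaining [41, 50] -> smallest is 41
  Remaining [50] -> smallest is 50
Collecting the picks in order gives the sorted list.
Final answer: [-42, -4, 5, 32, 41, 50]


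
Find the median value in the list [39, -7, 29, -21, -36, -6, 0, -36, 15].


First, sort the list: [-36, -36, -21, -7, -6, 0, 15, 29, 39]
The list has 9 elements (odd count).
The middle index is 4 (0-based), and the element there is -6.
Final answer: -6


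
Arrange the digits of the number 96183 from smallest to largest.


The number 96183 has digits: 9, 6, 1, 8, 3
Sorted: 1, 3, 6, 8, 9
Joining the sorted digits gives the result.
Final answer: 13689


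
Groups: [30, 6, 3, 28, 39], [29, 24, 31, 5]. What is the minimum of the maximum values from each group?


Find max of each group:
  Group 1: [30, 6, 3, 28, 39] -> max = 39
  Group 2: [29, 24, 31, 5] -> max = 31
Maxes: [39, 31]
Minimum of maxes = 31
Final answer: 31


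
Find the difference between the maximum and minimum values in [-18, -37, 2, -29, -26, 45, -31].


Maximum value: 45
Minimum value: -37
Range = 45 - (-37) = 82
Final answer: 82


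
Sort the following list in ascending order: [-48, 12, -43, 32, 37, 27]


Original list: [-48, 12, -43, 32, 37, 27]
Repeatedly take the smallest remaining element:
  Remaining [-48, 12, -43, 32, 37, 27] -> smallest is -48
  Remaining [12, -43, 32, 37, 27] -> smallest is -43
  Remaining [12, 32, 37, 27] -> smallest is 12
  Remaining [32, 37, 27] -> smallest is 27
  Remaining [32, 37] -> smallest is 32
  Remaining [37] -> smallest is 37
Collecting the picks in order gives the sorted list.
Final answer: [-48, -43, 12, 27, 32, 37]


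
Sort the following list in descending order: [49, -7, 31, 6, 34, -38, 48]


Original list: [49, -7, 31, 6, 34, -38, 48]
Repeatedly take the largest remaining element:
  Remaining [49, -7, 31, 6, 34, -38, 48] -> largest is 49
  Remaining [-7, 31, 6, 34, -38, 48] -> largest is 48
  Remaining [-7, 31, 6, 34, -38] -> largest is 34
  Remaining [-7, 31, 6, -38] -> largest is 31
  Remaining [-7, 6, -38] -> largest is 6
  Remaining [-7, -38] -> largest is -7
  Remaining [-38] -> largest is -38
Collecting the picks in order gives the descending list.
Final answer: [49, 48, 34, 31, 6, -7, -38]


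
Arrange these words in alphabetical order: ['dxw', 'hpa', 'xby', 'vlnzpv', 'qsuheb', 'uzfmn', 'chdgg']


Compare strings character by character (the first differing letter decides):
  'chdgg' < 'dxw' since 'c' < 'd' at position 1
  'dxw' < 'hpa' since 'd' < 'h' at position 1
  'hpa' < 'qsuheb' since 'h' < 'q' at position 1
  'qsuheb' < 'uzfmn' since 'q' < 'u' at position 1
  'uzfmn' < 'vlnzpv' since 'u' < 'v' at position 1
  'vlnzpv' < 'xby' since 'v' < 'x' at position 1
Chaining these comparisons gives the alphabetical order.
Final answer: ['chdgg', 'dxw', 'hpa', 'qsuheb', 'uzfmn', 'vlnzpv', 'xby']


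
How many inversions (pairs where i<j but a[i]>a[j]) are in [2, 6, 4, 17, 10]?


For each element, count the later elements that are smaller than it:
  2 (index 0): smaller elements after it = [] -> 0
  6 (index 1): smaller elements after it = [4] -> 1
  4 (index 2): smaller elements after it = [] -> 0
  17 (index 3): smaller elements after it = [10] -> 1
Total inversions = 0 + 1 + 0 + 1 = 2
Final answer: 2


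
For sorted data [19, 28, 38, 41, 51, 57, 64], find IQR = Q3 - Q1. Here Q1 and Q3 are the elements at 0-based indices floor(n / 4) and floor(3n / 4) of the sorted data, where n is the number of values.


The data has n = 7 elements.
Q1 index = floor(7 / 4) = floor(1.75) = 1; Q3 index = floor(3 * 7 / 4) = floor(5.25) = 5
Q1 = element at index 1 = 28
Q3 = element at index 5 = 57
IQR = 57 - 28 = 29
Final answer: 29


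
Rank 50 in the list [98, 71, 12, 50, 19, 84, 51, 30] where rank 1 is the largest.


Sort descending: [98, 84, 71, 51, 50, 30, 19, 12]
Find 50 in the sorted list.
50 is at position 5.
Final answer: 5


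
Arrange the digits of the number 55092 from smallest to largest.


The number 55092 has digits: 5, 5, 0, 9, 2
Sorted: 0, 2, 5, 5, 9
Joining the sorted digits gives the result.
Final answer: 02559


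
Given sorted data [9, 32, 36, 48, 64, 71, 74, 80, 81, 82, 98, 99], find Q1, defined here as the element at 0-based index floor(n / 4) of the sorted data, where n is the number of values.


The list has n = 12 elements.
Q1 index = floor(12 / 4) = floor(3) = 3
Counting from index 0 in the sorted data, the element at index 3 is 48.
Final answer: 48


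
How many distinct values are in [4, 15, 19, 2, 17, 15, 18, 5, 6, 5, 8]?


List all unique values:
Distinct values: [2, 4, 5, 6, 8, 15, 17, 18, 19]
Count = 9
Final answer: 9


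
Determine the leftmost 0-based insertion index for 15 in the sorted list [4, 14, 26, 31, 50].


List is sorted: [4, 14, 26, 31, 50]
We need the leftmost position where 15 can be inserted, i.e. the first index whose element is >= 15 (or the end of the list if none is).
Binary search with low=0, high=5 (0-based indices):
  low=0, high=5, mid=2: a[2]=26 >= 15, so high = 2
  low=0, high=2, mid=1: a[1]=14 < 15, so low = 2
Now low = high = 2, so the insertion index is 2.
Final answer: 2


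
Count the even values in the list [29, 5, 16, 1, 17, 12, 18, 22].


Check each element:
  29 is odd
  5 is odd
  16 is even
  1 is odd
  17 is odd
  12 is even
  18 is even
  22 is even
Evens: [16, 12, 18, 22]
Count of evens = 4
Final answer: 4


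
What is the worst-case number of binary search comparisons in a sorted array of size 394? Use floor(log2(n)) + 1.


Binary search halves the search space each step.
Maximum comparisons = floor(log2(394)) + 1
log2(394) = 8.6221
floor(log2(394)) = 8, so 8 + 1 = 9
Final answer: 9


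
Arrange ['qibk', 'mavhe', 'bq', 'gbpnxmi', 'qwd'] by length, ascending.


Compute lengths:
  'qibk' has length 4
  'mavhe' has length 5
  'bq' has length 2
  'gbpnxmi' has length 7
  'qwd' has length 3
Lengths in increasing order: 2 < 3 < 4 < 5 < 7
Listing the words in that order gives the answer.
Final answer: ['bq', 'qwd', 'qibk', 'mavhe', 'gbpnxmi']


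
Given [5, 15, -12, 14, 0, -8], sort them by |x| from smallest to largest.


Compute absolute values:
  |5| = 5
  |15| = 15
  |-12| = 12
  |14| = 14
  |0| = 0
  |-8| = 8
Absolute values in increasing order: 0 < 5 < 8 < 12 < 14 < 15
Listing the original numbers in that order gives the answer.
Final answer: [0, 5, -8, -12, 14, 15]


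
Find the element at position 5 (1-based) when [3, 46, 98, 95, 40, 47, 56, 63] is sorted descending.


Sort descending: [98, 95, 63, 56, 47, 46, 40, 3]
The 5th element (1-indexed) is at index 4.
Value = 47
Final answer: 47


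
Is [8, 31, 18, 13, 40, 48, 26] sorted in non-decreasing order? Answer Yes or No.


Check consecutive pairs:
  8 <= 31? True
  31 <= 18? False
  18 <= 13? False
  13 <= 40? True
  40 <= 48? True
  48 <= 26? False
3 consecutive pair(s) are out of order, so the list is not sorted.
Final answer: No


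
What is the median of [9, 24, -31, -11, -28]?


First, sort the list: [-31, -28, -11, 9, 24]
The list has 5 elements (odd count).
The middle index is 2 (0-based), and the element there is -11.
Final answer: -11


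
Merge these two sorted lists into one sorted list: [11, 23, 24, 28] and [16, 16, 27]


List A: [11, 23, 24, 28]
List B: [16, 16, 27]
Repeatedly compare the front elements and take the smaller:
  11 vs 16 -> take 11
  23 vs 16 -> take 16
  23 vs 16 -> take 16
  23 vs 27 -> take 23
  24 vs 27 -> take 24
  28 vs 27 -> take 27
  B is exhausted; append the rest of A: [28]
Final answer: [11, 16, 16, 23, 24, 27, 28]


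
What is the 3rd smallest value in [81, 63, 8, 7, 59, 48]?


Sort ascending: [7, 8, 48, 59, 63, 81]
The 3rd element (1-indexed) is at index 2.
Value = 48
Final answer: 48


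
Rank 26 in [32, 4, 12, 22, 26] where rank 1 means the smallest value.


Sort ascending: [4, 12, 22, 26, 32]
Find 26 in the sorted list.
26 is at position 4 (1-indexed).
Final answer: 4


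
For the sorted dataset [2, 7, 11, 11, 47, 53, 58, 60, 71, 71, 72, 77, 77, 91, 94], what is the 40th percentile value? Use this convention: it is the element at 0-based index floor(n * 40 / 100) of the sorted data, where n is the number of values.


The dataset has n = 15 elements.
Index = floor(15 * 40 / 100) = floor(600 / 100) = floor(6) = 6
Counting from index 0 in the sorted data, the element at index 6 is 58.
Final answer: 58


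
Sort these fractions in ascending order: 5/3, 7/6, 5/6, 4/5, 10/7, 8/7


Convert to decimal for comparison:
  5/3 = 1.6667
  7/6 = 1.1667
  5/6 = 0.8333
  4/5 = 0.8
  10/7 = 1.4286
  8/7 = 1.1429
Decimals in increasing order: 0.8 < 0.8333 < 1.1429 < 1.1667 < 1.4286 < 1.6667
Writing each back as its fraction gives the sorted order.
Final answer: 4/5, 5/6, 8/7, 7/6, 10/7, 5/3


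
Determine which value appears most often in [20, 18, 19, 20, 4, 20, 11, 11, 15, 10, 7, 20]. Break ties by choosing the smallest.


Count the frequency of each value:
  4 appears 1 time(s)
  7 appears 1 time(s)
  10 appears 1 time(s)
  11 appears 2 time(s)
  15 appears 1 time(s)
  18 appears 1 time(s)
  19 appears 1 time(s)
  20 appears 4 time(s)
Maximum frequency is 4.
Only 20 reaches that frequency, so it is the mode.
Final answer: 20


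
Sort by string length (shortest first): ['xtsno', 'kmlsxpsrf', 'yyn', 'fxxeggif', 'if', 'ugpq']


Compute lengths:
  'xtsno' has length 5
  'kmlsxpsrf' has length 9
  'yyn' has length 3
  'fxxeggif' has length 8
  'if' has length 2
  'ugpq' has length 4
Lengths in increasing order: 2 < 3 < 4 < 5 < 8 < 9
Listing the words in that order gives the answer.
Final answer: ['if', 'yyn', 'ugpq', 'xtsno', 'fxxeggif', 'kmlsxpsrf']


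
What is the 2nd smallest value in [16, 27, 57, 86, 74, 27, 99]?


Sort ascending: [16, 27, 27, 57, 74, 86, 99]
The 2nd element (1-indexed) is at index 1.
Value = 27
Final answer: 27


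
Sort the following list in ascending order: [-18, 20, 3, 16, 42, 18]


Original list: [-18, 20, 3, 16, 42, 18]
Repeatedly take the smallest remaining element:
  Remaining [-18, 20, 3, 16, 42, 18] -> smallest is -18
  Remaining [20, 3, 16, 42, 18] -> smallest is 3
  Remaining [20, 16, 42, 18] -> smallest is 16
  Remaining [20, 42, 18] -> smallest is 18
  Remaining [20, 42] -> smallest is 20
  Remaining [42] -> smallest is 42
Collecting the picks in order gives the sorted list.
Final answer: [-18, 3, 16, 18, 20, 42]


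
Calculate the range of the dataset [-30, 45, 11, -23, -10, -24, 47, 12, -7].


Maximum value: 47
Minimum value: -30
Range = 47 - (-30) = 77
Final answer: 77


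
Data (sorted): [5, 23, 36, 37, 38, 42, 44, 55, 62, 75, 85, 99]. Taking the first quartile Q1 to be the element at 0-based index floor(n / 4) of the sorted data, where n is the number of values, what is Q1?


The list has n = 12 elements.
Q1 index = floor(12 / 4) = floor(3) = 3
Counting from index 0 in the sorted data, the element at index 3 is 37.
Final answer: 37


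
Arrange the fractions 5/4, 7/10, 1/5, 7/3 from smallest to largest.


Convert to decimal for comparison:
  5/4 = 1.25
  7/10 = 0.7
  1/5 = 0.2
  7/3 = 2.3333
Decimals in increasing order: 0.2 < 0.7 < 1.25 < 2.3333
Writing each back as its fraction gives the sorted order.
Final answer: 1/5, 7/10, 5/4, 7/3


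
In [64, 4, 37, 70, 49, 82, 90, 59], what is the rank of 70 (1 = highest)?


Sort descending: [90, 82, 70, 64, 59, 49, 37, 4]
Find 70 in the sorted list.
70 is at position 3.
Final answer: 3


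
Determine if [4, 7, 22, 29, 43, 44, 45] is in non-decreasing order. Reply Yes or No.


Check consecutive pairs:
  4 <= 7? True
  7 <= 22? True
  22 <= 29? True
  29 <= 43? True
  43 <= 44? True
  44 <= 45? True
Every consecutive pair is in order, so the list is non-decreasing.
Final answer: Yes


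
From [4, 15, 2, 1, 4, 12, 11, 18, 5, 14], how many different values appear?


List all unique values:
Distinct values: [1, 2, 4, 5, 11, 12, 14, 15, 18]
Count = 9
Final answer: 9


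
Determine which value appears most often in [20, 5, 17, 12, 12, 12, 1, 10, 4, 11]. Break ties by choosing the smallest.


Count the frequency of each value:
  1 appears 1 time(s)
  4 appears 1 time(s)
  5 appears 1 time(s)
  10 appears 1 time(s)
  11 appears 1 time(s)
  12 appears 3 time(s)
  17 appears 1 time(s)
  20 appears 1 time(s)
Maximum frequency is 3.
Only 12 reaches that frequency, so it is the mode.
Final answer: 12


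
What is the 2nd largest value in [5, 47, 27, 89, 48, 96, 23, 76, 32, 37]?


Sort descending: [96, 89, 76, 48, 47, 37, 32, 27, 23, 5]
The 2nd element (1-indexed) is at index 1.
Value = 89
Final answer: 89


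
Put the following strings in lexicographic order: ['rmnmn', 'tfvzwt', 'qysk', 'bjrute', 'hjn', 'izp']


Compare strings character by character (the first differing letter decides):
  'bjrute' < 'hjn' since 'b' < 'h' at position 1
  'hjn' < 'izp' since 'h' < 'i' at position 1
  'izp' < 'qysk' since 'i' < 'q' at position 1
  'qysk' < 'rmnmn' since 'q' < 'r' at position 1
  'rmnmn' < 'tfvzwt' since 'r' < 't' at position 1
Chaining these comparisons gives the alphabetical order.
Final answer: ['bjrute', 'hjn', 'izp', 'qysk', 'rmnmn', 'tfvzwt']


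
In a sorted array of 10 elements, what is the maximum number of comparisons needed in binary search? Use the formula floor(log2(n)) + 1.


Binary search halves the search space each step.
Maximum comparisons = floor(log2(10)) + 1
log2(10) = 3.3219
floor(log2(10)) = 3, so 3 + 1 = 4
Final answer: 4


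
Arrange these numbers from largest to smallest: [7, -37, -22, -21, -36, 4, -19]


Original list: [7, -37, -22, -21, -36, 4, -19]
Repeatedly take the largest remaining element:
  Remaining [7, -37, -22, -21, -36, 4, -19] -> largest is 7
  Remaining [-37, -22, -21, -36, 4, -19] -> largest is 4
  Remaining [-37, -22, -21, -36, -19] -> largest is -19
  Remaining [-37, -22, -21, -36] -> largest is -21
  Remaining [-37, -22, -36] -> largest is -22
  Remaining [-37, -36] -> largest is -36
  Remaining [-37] -> largest is -37
Collecting the picks in order gives the descending list.
Final answer: [7, 4, -19, -21, -22, -36, -37]


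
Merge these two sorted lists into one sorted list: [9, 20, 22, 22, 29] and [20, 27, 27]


List A: [9, 20, 22, 22, 29]
List B: [20, 27, 27]
Repeatedly compare the front elements and take the smaller:
  9 vs 20 -> take 9
  20 vs 20 -> take 20
  22 vs 20 -> take 20
  22 vs 27 -> take 22
  22 vs 27 -> take 22
  29 vs 27 -> take 27
  29 vs 27 -> take 27
  B is exhausted; append the rest of A: [29]
Final answer: [9, 20, 20, 22, 22, 27, 27, 29]


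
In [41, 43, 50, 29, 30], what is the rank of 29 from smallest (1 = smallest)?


Sort ascending: [29, 30, 41, 43, 50]
Find 29 in the sorted list.
29 is at position 1 (1-indexed).
Final answer: 1


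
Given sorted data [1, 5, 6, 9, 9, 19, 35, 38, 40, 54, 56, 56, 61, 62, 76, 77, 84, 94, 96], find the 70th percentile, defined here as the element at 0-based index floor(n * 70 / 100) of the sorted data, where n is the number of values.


The dataset has n = 19 elements.
Index = floor(19 * 70 / 100) = floor(1330 / 100) = floor(13.3) = 13
Counting from index 0 in the sorted data, the element at index 13 is 62.
Final answer: 62


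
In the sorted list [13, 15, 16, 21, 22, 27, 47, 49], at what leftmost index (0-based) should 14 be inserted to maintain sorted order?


List is sorted: [13, 15, 16, 21, 22, 27, 47, 49]
We need the leftmost position where 14 can be inserted, i.e. the first index whose element is >= 14 (or the end of the list if none is).
Binary search with low=0, high=8 (0-based indices):
  low=0, high=8, mid=4: a[4]=22 >= 14, so high = 4
  low=0, high=4, mid=2: a[2]=16 >= 14, so high = 2
  low=0, high=2, mid=1: a[1]=15 >= 14, so high = 1
  low=0, high=1, mid=0: a[0]=13 < 14, so low = 1
Now low = high = 1, so the insertion index is 1.
Final answer: 1


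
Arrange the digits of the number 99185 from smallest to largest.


The number 99185 has digits: 9, 9, 1, 8, 5
Sorted: 1, 5, 8, 9, 9
Joining the sorted digits gives the result.
Final answer: 15899


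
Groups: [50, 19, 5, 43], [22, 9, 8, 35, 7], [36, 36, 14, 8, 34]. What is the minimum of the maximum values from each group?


Find max of each group:
  Group 1: [50, 19, 5, 43] -> max = 50
  Group 2: [22, 9, 8, 35, 7] -> max = 35
  Group 3: [36, 36, 14, 8, 34] -> max = 36
Maxes: [50, 35, 36]
Minimum of maxes = 35
Final answer: 35


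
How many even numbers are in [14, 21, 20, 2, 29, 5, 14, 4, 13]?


Check each element:
  14 is even
  21 is odd
  20 is even
  2 is even
  29 is odd
  5 is odd
  14 is even
  4 is even
  13 is odd
Evens: [14, 20, 2, 14, 4]
Count of evens = 5
Final answer: 5


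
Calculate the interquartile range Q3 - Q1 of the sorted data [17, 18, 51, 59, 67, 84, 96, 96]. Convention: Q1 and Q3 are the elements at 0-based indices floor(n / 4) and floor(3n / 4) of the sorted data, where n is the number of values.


The data has n = 8 elements.
Q1 index = floor(8 / 4) = floor(2) = 2; Q3 index = floor(3 * 8 / 4) = floor(6) = 6
Q1 = element at index 2 = 51
Q3 = element at index 6 = 96
IQR = 96 - 51 = 45
Final answer: 45


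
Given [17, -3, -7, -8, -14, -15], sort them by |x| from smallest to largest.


Compute absolute values:
  |17| = 17
  |-3| = 3
  |-7| = 7
  |-8| = 8
  |-14| = 14
  |-15| = 15
Absolute values in increasing order: 3 < 7 < 8 < 14 < 15 < 17
Listing the original numbers in that order gives the answer.
Final answer: [-3, -7, -8, -14, -15, 17]


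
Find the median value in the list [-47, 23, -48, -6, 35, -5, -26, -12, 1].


First, sort the list: [-48, -47, -26, -12, -6, -5, 1, 23, 35]
The list has 9 elements (odd count).
The middle index is 4 (0-based), and the element there is -6.
Final answer: -6


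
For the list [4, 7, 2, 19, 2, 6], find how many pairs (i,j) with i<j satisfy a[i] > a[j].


For each element, count the later elements that are smaller than it:
  4 (index 0): smaller elements after it = [2, 2] -> 2
  7 (index 1): smaller elements after it = [2, 2, 6] -> 3
  2 (index 2): smaller elements after it = [] -> 0
  19 (index 3): smaller elements after it = [2, 6] -> 2
  2 (index 4): smaller elements after it = [] -> 0
Total inversions = 2 + 3 + 0 + 2 + 0 = 7
Final answer: 7


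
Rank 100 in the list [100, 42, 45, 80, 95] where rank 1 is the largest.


Sort descending: [100, 95, 80, 45, 42]
Find 100 in the sorted list.
100 is at position 1.
Final answer: 1


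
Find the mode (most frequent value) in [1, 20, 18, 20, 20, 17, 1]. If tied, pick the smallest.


Count the frequency of each value:
  1 appears 2 time(s)
  17 appears 1 time(s)
  18 appears 1 time(s)
  20 appears 3 time(s)
Maximum frequency is 3.
Only 20 reaches that frequency, so it is the mode.
Final answer: 20


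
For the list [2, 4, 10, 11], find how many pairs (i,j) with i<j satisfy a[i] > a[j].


For each element, count the later elements that are smaller than it:
  2 (index 0): smaller elements after it = [] -> 0
  4 (index 1): smaller elements after it = [] -> 0
  10 (index 2): smaller elements after it = [] -> 0
Total inversions = 0 + 0 + 0 = 0
Final answer: 0


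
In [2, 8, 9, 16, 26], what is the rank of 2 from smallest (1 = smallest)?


Sort ascending: [2, 8, 9, 16, 26]
Find 2 in the sorted list.
2 is at position 1 (1-indexed).
Final answer: 1


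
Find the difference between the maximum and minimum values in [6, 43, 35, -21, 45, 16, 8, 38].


Maximum value: 45
Minimum value: -21
Range = 45 - (-21) = 66
Final answer: 66


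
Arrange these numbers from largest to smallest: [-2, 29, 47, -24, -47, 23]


Original list: [-2, 29, 47, -24, -47, 23]
Repeatedly take the largest remaining element:
  Remaining [-2, 29, 47, -24, -47, 23] -> largest is 47
  Remaining [-2, 29, -24, -47, 23] -> largest is 29
  Remaining [-2, -24, -47, 23] -> largest is 23
  Remaining [-2, -24, -47] -> largest is -2
  Remaining [-24, -47] -> largest is -24
  Remaining [-47] -> largest is -47
Collecting the picks in order gives the descending list.
Final answer: [47, 29, 23, -2, -24, -47]


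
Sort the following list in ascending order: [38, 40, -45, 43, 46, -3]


Original list: [38, 40, -45, 43, 46, -3]
Repeatedly take the smallest remaining element:
  Remaining [38, 40, -45, 43, 46, -3] -> smallest is -45
  Remaining [38, 40, 43, 46, -3] -> smallest is -3
  Remaining [38, 40, 43, 46] -> smallest is 38
  Remaining [40, 43, 46] -> smallest is 40
  Remaining [43, 46] -> smallest is 43
  Remaining [46] -> smallest is 46
Collecting the picks in order gives the sorted list.
Final answer: [-45, -3, 38, 40, 43, 46]


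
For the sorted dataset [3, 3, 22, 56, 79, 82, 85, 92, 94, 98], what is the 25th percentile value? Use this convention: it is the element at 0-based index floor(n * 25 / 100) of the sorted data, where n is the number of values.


The dataset has n = 10 elements.
Index = floor(10 * 25 / 100) = floor(250 / 100) = floor(2.5) = 2
Counting from index 0 in the sorted data, the element at index 2 is 22.
Final answer: 22


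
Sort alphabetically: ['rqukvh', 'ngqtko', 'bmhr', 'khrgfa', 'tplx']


Compare strings character by character (the first differing letter decides):
  'bmhr' < 'khrgfa' since 'b' < 'k' at position 1
  'khrgfa' < 'ngqtko' since 'k' < 'n' at position 1
  'ngqtko' < 'rqukvh' since 'n' < 'r' at position 1
  'rqukvh' < 'tplx' since 'r' < 't' at position 1
Chaining these comparisons gives the alphabetical order.
Final answer: ['bmhr', 'khrgfa', 'ngqtko', 'rqukvh', 'tplx']
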